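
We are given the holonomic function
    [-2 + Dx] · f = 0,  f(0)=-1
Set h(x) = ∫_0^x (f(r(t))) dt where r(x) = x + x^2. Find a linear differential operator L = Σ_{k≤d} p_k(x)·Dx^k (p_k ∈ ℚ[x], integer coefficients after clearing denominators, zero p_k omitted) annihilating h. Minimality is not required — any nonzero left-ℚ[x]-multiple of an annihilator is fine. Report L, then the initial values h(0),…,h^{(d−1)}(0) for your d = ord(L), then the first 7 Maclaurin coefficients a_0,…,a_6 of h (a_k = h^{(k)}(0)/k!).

L = (-2 - 4·x)·Dx + Dx^2  (order 2).
h: a_k = 0, -1, -1, -4/3, -4/3, -4/3, -52/45, …
ICs: h(0) = 0, h′(0) = -1.

f: a_k = -1, -2, -2, -4/3, -2/3, -4/15, -4/45, …
L₀ from L_f via x↦r, Dx↦r'^{-1}Dx.
Integrate: L := L₀·Dx.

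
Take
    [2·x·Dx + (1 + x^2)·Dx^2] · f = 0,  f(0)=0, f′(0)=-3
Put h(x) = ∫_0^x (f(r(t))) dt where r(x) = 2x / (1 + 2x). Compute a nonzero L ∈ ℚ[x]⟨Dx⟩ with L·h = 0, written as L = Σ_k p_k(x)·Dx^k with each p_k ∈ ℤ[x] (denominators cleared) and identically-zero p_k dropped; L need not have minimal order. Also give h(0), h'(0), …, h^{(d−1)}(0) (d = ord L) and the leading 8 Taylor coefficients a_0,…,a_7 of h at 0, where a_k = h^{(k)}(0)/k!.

f: a_k = 0, -3, 0, 1, 0, -3/5, 0, 3/7, …
h₀=f(r): pull back L_f along r ⇒ L₀.
h=∫₀ˣh₀: take L = L₀·Dx.
L = (4 + 16·x)·Dx^2 + (1 + 4·x + 8·x^2)·Dx^3  (order 3).
h: a_k = 0, 0, -3, 4, -4, 0, 64/5, -256/7, …
ICs: h(0) = 0, h′(0) = 0, h′′(0) = -6.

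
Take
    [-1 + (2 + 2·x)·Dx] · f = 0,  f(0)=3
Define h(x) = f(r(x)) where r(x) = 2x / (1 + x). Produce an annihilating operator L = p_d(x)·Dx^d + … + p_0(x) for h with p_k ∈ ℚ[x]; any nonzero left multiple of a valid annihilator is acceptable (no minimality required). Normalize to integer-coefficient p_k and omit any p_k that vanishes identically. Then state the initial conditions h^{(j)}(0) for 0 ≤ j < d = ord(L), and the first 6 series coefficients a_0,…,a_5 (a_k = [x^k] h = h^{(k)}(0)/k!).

f: a_k = 3, 3/2, -3/8, 3/16, -15/128, 21/256, …
h₀=f(r): pull back L_f along r ⇒ L₀.
L = -1 + (1 + 4·x + 3·x^2)·Dx  (order 1).
h: a_k = 3, 3, -9/2, 15/2, -111/8, 225/8, …
ICs: h(0) = 3.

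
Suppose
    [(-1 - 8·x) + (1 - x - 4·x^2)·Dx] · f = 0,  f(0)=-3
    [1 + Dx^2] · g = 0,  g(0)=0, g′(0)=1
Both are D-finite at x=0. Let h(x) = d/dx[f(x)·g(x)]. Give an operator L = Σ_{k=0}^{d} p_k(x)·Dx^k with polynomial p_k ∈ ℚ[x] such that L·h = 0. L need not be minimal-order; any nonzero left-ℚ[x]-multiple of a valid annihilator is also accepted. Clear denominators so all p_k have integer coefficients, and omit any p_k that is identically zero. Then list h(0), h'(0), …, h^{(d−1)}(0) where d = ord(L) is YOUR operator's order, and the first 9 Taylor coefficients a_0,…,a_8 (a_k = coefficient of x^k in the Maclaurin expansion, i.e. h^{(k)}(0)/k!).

L = (159 - 2·x - 7·x^2 + 8·x^3 + 16·x^4) + (22 + 178·x + 24·x^2 + 64·x^3)·Dx + (-7 + 6·x + 25·x^2 + 8·x^3 + 16·x^4)·Dx^2  (order 2).
h: a_k = -3, -6, -87/2, -106, -3381/8, -22863/20, -888089/240, -2168417/210, -411895657/13440, …
ICs: h(0) = -3, h′(0) = -6.

f: a_k = -3, -3, -15, -27, -87, -195, -543, -1323, -3495, …
g: a_k = 0, 1, 0, -1/6, 0, 1/120, 0, -1/5040, 0, …
Product ⇒ symmetric product L₀, ord ≤ 2.
Differentiate: ansatz ord ≤ ord L₀ ⇒ L.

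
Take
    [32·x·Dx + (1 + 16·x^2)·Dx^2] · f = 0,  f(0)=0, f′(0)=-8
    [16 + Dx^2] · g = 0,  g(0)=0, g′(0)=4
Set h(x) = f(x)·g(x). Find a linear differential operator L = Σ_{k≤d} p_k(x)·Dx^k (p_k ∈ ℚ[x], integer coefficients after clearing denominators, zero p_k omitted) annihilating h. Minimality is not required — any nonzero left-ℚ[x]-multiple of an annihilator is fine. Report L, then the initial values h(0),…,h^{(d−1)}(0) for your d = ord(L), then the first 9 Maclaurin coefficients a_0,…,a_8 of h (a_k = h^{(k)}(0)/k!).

f: a_k = 0, -8, 0, 128/3, 0, -2048/5, 0, 32768/7, 0, …
g: a_k = 0, 4, 0, -32/3, 0, 128/15, 0, -1024/315, 0, …
L₀ := L_f ⊗_s L_g (sym. prod.), ord ≤ 4.
L = (1280 + 53248·x^2 + 360448·x^4 + 2097152·x^6 + 8388608·x^8) + (1536·x + 40960·x^3 + 393216·x^5 + 2097152·x^7)·Dx + (96 + 4096·x^2 + 36864·x^4 + 262144·x^6 + 1048576·x^8)·Dx^2 + (96·x + 2560·x^3 + 24576·x^5 + 131072·x^7)·Dx^3 + (1 + 48·x^2 + 896·x^4 + 8192·x^6 + 32768·x^8)·Dx^4  (order 4).
h: a_k = 0, 0, -32, 0, 256, 0, -19456/9, 0, 352256/15, …
ICs: h(0) = 0, h′(0) = 0, h′′(0) = -64, h′′′(0) = 0.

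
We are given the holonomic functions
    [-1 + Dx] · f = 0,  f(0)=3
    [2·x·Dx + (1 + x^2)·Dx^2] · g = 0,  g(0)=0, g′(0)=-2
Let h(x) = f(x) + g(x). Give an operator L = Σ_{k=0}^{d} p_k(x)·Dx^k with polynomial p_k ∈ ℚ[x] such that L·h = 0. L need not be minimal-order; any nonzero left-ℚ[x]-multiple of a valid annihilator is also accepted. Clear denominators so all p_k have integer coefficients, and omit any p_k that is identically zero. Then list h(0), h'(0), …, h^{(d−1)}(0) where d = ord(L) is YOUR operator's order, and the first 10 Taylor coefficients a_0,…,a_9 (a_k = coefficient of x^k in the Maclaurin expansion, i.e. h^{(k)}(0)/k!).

f: a_k = 3, 3, 3/2, 1/2, 1/8, 1/40, 1/240, 1/1680, 1/13440, 1/120960, …
g: a_k = 0, -2, 0, 2/3, 0, -2/5, 0, 2/7, 0, -2/9, …
f+g: L₀ = lclm(L_f,L_g), ord ≤ 1+2.
L = (2 - 4·x - 2·x^2)·Dx + (-3 + 3·x + x^2 - x^3)·Dx^2 + (1 + x + x^2 + x^3)·Dx^3  (order 3).
h: a_k = 3, 1, 3/2, 7/6, 1/8, -3/8, 1/240, 481/1680, 1/13440, -26879/120960, …
ICs: h(0) = 3, h′(0) = 1, h′′(0) = 3.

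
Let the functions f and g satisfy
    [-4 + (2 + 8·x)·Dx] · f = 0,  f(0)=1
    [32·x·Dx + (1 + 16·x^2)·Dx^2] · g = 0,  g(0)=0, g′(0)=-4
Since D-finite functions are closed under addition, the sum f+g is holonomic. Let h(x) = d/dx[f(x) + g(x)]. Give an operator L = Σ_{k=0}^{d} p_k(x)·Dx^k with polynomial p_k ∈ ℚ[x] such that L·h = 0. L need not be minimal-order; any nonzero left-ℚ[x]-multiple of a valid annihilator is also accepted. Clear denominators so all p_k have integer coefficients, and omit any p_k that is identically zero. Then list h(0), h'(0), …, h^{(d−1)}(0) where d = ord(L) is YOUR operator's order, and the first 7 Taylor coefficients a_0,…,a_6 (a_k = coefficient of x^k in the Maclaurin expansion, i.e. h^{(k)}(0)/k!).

L = (-32 - 320·x + 1536·x^2 + 3072·x^3) + (-22 - 128·x + 320·x^2 + 6144·x^3 + 10752·x^4)·Dx + (-1 + 12·x + 96·x^2 + 384·x^3 + 1792·x^4 + 3072·x^5)·Dx^2  (order 2).
h: a_k = -2, -4, 76, -40, -884, -504, 18232, …
ICs: h(0) = -2, h′(0) = -4.

f: a_k = 1, 2, -2, 4, -10, 28, -84, …
g: a_k = 0, -4, 0, 64/3, 0, -1024/5, 0, …
Sum ⇒ L₀ = lclm(L_f,L_g) in ℚ(x)⟨Dx⟩.
h₀' ⇒ L via d/dx closure of L₀.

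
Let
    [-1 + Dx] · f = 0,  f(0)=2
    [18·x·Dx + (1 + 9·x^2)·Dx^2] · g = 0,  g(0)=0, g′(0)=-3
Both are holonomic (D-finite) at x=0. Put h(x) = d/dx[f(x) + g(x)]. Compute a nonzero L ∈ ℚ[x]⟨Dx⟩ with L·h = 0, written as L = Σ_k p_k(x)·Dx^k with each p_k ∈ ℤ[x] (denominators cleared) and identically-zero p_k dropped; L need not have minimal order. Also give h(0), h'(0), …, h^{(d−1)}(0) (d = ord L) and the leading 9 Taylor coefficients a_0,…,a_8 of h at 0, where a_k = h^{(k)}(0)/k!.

L = (18 - 18·x - 486·x^2 - 162·x^3) + (-19 + 468·x^2 - 81·x^4)·Dx + (1 + 18·x + 18·x^2 + 162·x^3 + 81·x^4)·Dx^2  (order 2).
h: a_k = -1, 2, 28, 1/3, -2915/12, 1/60, 787321/360, 1/2520, -396809279/20160, …
ICs: h(0) = -1, h′(0) = 2.

f: a_k = 2, 2, 1, 1/3, 1/12, 1/60, 1/360, 1/2520, 1/20160, …
g: a_k = 0, -3, 0, 9, 0, -243/5, 0, 2187/7, 0, …
f+g: L₀ = lclm(L_f,L_g), ord ≤ 1+2.
h₀' ⇒ L via d/dx closure of L₀.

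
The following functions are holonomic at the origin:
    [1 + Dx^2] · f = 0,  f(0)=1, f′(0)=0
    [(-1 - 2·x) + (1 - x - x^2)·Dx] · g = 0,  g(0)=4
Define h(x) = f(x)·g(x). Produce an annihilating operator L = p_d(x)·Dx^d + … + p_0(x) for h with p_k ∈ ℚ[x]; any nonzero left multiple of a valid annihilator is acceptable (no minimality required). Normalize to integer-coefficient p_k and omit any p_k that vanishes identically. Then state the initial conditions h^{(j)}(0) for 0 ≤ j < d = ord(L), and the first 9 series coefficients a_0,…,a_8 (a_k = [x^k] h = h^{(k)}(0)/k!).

f: a_k = 1, 0, -1/2, 0, 1/24, 0, -1/720, 0, 1/40320, …
g: a_k = 4, 4, 8, 12, 20, 32, 52, 84, 136, …
Sym-product of L_f,L_g gives L₀ (≤ ord 2).
L = (1 + x + x^2) + (2 + 4·x)·Dx + (-1 + x + x^2)·Dx^2  (order 2).
h: a_k = 4, 4, 6, 10, 97/6, 157/6, 7619/180, 12329/180, 124121/1120, …
ICs: h(0) = 4, h′(0) = 4.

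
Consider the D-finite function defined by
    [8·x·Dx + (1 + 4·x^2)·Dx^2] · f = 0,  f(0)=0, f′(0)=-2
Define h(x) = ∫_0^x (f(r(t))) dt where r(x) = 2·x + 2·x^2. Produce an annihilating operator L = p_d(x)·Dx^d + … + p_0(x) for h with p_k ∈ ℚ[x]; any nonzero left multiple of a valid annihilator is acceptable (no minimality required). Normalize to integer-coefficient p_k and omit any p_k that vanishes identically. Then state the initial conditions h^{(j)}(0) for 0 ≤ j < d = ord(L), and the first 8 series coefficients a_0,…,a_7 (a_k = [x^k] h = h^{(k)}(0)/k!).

L = (-2 + 32·x + 128·x^2 + 192·x^3 + 96·x^4)·Dx^2 + (1 + 2·x + 16·x^2 + 64·x^3 + 80·x^4 + 32·x^5)·Dx^3  (order 3).
h: a_k = 0, 0, -2, -4/3, 16/3, 64/5, -352/15, -3008/21, …
ICs: h(0) = 0, h′(0) = 0, h′′(0) = -4.

f: a_k = 0, -2, 0, 8/3, 0, -32/5, 0, 128/7, …
Change of var in L_f (x↦r) gives L₀.
h=∫h₀ ⇒ L = L₀·Dx.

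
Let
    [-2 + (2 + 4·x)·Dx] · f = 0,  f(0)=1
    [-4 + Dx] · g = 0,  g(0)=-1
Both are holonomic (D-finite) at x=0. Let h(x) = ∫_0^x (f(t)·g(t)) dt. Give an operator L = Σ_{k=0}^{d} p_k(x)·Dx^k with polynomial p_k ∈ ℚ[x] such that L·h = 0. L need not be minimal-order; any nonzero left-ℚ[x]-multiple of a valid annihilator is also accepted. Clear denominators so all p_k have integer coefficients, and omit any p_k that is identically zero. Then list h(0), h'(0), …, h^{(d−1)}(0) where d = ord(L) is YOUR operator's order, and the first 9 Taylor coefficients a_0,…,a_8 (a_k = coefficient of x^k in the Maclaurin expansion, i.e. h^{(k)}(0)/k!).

f: a_k = 1, 1, -1/2, 1/2, -5/8, 7/8, -21/16, 33/16, -429/128, …
g: a_k = -1, -4, -8, -32/3, -32/3, -128/15, -256/45, -1024/315, -512/315, …
L₀ := L_f ⊗_s L_g (sym. prod.), ord ≤ 1.
h=∫h₀ ⇒ L = L₀·Dx.
L = (-5 - 8·x)·Dx + (1 + 2·x)·Dx^2  (order 2).
h: a_k = 0, -1, -5/2, -23/6, -103/24, -449/120, -1949/720, -1643/1008, -36047/40320, …
ICs: h(0) = 0, h′(0) = -1.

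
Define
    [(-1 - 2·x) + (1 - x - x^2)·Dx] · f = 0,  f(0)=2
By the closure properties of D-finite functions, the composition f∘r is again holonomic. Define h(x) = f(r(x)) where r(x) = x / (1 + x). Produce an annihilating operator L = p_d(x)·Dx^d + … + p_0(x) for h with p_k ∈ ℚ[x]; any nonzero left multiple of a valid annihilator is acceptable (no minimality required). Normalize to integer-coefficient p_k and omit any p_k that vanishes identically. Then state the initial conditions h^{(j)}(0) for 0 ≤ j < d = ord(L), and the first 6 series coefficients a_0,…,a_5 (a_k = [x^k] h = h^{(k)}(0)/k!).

f: a_k = 2, 2, 4, 6, 10, 16, …
Substitute x→r, Dx→(1/r')Dx; clear ⇒ L₀.
L = (1 + 3·x) + (-1 - 2·x + x^3)·Dx  (order 1).
h: a_k = 2, 2, 2, 0, 2, -2, …
ICs: h(0) = 2.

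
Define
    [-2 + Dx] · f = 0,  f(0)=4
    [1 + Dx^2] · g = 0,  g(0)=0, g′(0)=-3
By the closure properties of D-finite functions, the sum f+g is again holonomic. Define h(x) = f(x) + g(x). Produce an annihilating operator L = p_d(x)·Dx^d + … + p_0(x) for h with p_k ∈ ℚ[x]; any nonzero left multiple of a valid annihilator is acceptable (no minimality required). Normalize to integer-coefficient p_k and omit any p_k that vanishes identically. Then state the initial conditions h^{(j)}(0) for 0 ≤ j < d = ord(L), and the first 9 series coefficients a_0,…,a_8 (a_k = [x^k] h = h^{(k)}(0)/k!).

f: a_k = 4, 8, 8, 16/3, 8/3, 16/15, 16/45, 32/315, 8/315, …
g: a_k = 0, -3, 0, 1/2, 0, -1/40, 0, 1/1680, 0, …
h₀=f+g: left-lcm gives L₀, ord ≤ 3.
L = -2 + Dx - 2·Dx^2 + Dx^3  (order 3).
h: a_k = 4, 5, 8, 35/6, 8/3, 25/24, 16/45, 103/1008, 8/315, …
ICs: h(0) = 4, h′(0) = 5, h′′(0) = 16.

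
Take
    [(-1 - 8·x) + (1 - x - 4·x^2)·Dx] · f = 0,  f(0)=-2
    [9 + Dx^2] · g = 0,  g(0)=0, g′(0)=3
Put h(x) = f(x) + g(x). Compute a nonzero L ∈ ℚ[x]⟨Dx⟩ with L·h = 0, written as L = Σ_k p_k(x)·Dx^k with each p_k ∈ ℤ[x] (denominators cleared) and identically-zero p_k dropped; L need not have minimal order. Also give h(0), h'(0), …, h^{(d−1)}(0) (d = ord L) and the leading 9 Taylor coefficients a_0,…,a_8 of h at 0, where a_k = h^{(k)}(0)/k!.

L = (567 + 4806·x + 3321·x^2 + 9936·x^3 + 6480·x^4 + 10368·x^5) + (-171 + 117·x + 441·x^2 - 135·x^3 + 540·x^4 + 3888·x^5 + 5184·x^6)·Dx + (63 + 534·x + 369·x^2 + 1104·x^3 + 720·x^4 + 1152·x^5)·Dx^2 + (-19 + 13·x + 49·x^2 - 15·x^3 + 60·x^4 + 432·x^5 + 576·x^6)·Dx^3  (order 3).
h: a_k = -2, 1, -10, -45/2, -58, -5119/40, -362, -494163/560, -2330, …
ICs: h(0) = -2, h′(0) = 1, h′′(0) = -20.

f: a_k = -2, -2, -10, -18, -58, -130, -362, -882, -2330, …
g: a_k = 0, 3, 0, -9/2, 0, 81/40, 0, -243/560, 0, …
L₀ := lclm(L_f,L_g); ord L₀ ≤ 1+2.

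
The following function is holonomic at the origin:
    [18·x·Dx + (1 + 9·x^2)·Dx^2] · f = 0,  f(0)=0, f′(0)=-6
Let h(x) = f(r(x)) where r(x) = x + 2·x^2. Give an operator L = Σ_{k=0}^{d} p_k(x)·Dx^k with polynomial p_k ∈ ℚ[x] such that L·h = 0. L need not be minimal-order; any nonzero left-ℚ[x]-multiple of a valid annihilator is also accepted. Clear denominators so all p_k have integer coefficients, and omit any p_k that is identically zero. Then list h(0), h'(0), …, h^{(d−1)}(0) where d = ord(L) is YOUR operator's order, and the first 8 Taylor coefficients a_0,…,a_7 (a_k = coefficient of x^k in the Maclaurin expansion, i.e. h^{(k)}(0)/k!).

f: a_k = 0, -6, 0, 18, 0, -486/5, 0, 4374/7, …
Substitute x→r, Dx→(1/r')Dx; clear ⇒ L₀.
L = (-4 + 18·x + 144·x^2 + 432·x^3 + 432·x^4)·Dx + (1 + 4·x + 9·x^2 + 72·x^3 + 180·x^4 + 144·x^5)·Dx^2  (order 2).
h: a_k = 0, -6, -12, 18, 108, 594/5, -828, -22842/7, …
ICs: h(0) = 0, h′(0) = -6.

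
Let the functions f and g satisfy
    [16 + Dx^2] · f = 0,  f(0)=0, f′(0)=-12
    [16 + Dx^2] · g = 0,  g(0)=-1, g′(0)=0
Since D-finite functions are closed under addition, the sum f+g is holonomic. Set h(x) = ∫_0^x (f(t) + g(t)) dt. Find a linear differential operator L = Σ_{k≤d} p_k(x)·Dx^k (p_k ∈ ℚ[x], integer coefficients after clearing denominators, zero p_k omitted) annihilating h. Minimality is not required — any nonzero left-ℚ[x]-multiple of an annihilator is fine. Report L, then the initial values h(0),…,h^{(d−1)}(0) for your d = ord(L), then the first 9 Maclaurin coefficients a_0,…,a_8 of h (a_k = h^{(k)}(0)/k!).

f: a_k = 0, -12, 0, 32, 0, -128/5, 0, 1024/105, 0, …
g: a_k = -1, 0, 8, 0, -32/3, 0, 256/45, 0, -512/315, …
Weyl lclm of L_f,L_g ⇒ L₀ (ord ≤ 4).
h=∫₀ˣh₀: take L = L₀·Dx.
L = 16·Dx + Dx^3  (order 3).
h: a_k = 0, -1, -6, 8/3, 8, -32/15, -64/15, 256/315, 128/105, …
ICs: h(0) = 0, h′(0) = -1, h′′(0) = -12.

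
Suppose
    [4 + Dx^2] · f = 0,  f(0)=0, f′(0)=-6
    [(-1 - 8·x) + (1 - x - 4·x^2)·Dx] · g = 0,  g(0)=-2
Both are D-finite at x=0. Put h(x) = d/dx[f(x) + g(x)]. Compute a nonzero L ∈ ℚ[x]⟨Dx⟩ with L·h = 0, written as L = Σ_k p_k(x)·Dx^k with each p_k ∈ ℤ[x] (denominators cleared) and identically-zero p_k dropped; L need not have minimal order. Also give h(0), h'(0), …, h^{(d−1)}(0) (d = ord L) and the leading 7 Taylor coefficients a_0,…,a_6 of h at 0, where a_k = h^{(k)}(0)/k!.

L = (1472 + 8672·x + 38224·x^2 + 28480·x^3 + 58880·x^4 + 9216·x^5 + 12288·x^6) + (-116 - 892·x + 504·x^2 + 2312·x^3 + 5920·x^4 + 10368·x^5 + 3584·x^6 + 4096·x^7)·Dx + (368 + 2168·x + 9556·x^2 + 7120·x^3 + 14720·x^4 + 2304·x^5 + 3072·x^6)·Dx^2 + (-29 - 223·x + 126·x^2 + 578·x^3 + 1480·x^4 + 2592·x^5 + 896·x^6 + 1024·x^7)·Dx^3  (order 3).
h: a_k = -8, -20, -42, -232, -654, -2172, -92602/15, …
ICs: h(0) = -8, h′(0) = -20, h′′(0) = -84.

f: a_k = 0, -6, 0, 4, 0, -4/5, 0, …
g: a_k = -2, -2, -10, -18, -58, -130, -362, …
Sum ⇒ L₀ = lclm(L_f,L_g) in ℚ(x)⟨Dx⟩.
h₀' ⇒ L via d/dx closure of L₀.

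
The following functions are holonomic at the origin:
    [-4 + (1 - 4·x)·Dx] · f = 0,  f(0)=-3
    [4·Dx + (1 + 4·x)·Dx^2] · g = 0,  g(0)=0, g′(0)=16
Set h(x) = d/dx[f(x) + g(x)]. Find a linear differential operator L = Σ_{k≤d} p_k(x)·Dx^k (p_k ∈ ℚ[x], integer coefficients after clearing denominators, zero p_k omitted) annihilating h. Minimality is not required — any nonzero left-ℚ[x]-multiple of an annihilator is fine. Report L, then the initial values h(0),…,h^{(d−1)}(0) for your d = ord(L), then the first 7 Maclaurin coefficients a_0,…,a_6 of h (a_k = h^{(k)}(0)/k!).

L = (160 + 128·x) + (16 + 256·x + 256·x^2)·Dx + (-3 - 4·x + 48·x^2 + 64·x^3)·Dx^2  (order 2).
h: a_k = 4, -160, -320, -4096, -11264, -90112, -278528, …
ICs: h(0) = 4, h′(0) = -160.

f: a_k = -3, -12, -48, -192, -768, -3072, -12288, …
g: a_k = 0, 16, -32, 256/3, -256, 4096/5, -8192/3, …
Sum ⇒ L₀ = lclm(L_f,L_g) in ℚ(x)⟨Dx⟩.
Differentiate: ansatz ord ≤ ord L₀ ⇒ L.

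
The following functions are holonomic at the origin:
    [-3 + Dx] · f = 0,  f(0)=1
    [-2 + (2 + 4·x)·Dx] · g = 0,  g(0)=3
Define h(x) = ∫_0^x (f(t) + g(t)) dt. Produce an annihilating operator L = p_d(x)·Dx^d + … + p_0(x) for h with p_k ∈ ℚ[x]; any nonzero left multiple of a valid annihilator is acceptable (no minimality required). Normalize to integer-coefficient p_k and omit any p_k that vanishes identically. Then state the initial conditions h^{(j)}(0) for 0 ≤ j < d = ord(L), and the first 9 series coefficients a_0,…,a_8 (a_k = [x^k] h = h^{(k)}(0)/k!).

f: a_k = 1, 3, 9/2, 9/2, 27/8, 81/40, 81/80, 243/560, 729/4480, …
g: a_k = 3, 3, -3/2, 3/2, -15/8, 21/8, -63/16, 99/16, -1287/128, …
Weyl lclm of L_f,L_g ⇒ L₀ (ord ≤ 2).
∫: right-multiply L₀ by Dx.
L = (12 + 18·x)·Dx + (-10 - 36·x - 36·x^2)·Dx^2 + (2 + 10·x + 12·x^2)·Dx^3  (order 3).
h: a_k = 0, 4, 3, 1, 3/2, 3/10, 31/40, -117/280, 927/1120, …
ICs: h(0) = 0, h′(0) = 4, h′′(0) = 6.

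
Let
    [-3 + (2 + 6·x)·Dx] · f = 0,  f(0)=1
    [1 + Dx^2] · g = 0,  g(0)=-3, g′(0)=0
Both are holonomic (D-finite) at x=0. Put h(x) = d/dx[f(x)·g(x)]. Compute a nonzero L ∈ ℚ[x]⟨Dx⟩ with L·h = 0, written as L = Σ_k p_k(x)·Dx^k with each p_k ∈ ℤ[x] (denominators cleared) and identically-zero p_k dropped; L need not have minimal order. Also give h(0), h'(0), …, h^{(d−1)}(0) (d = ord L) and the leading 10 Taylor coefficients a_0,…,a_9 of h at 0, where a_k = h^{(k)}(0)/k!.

L = (133 + 2352·x + 4104·x^2 + 1728·x^3 + 1296·x^4) + (276 + 540·x - 1296·x^2 - 1296·x^3)·Dx + (124 + 840·x + 1836·x^2 + 1728·x^3 + 1296·x^4)·Dx^2  (order 2).
h: a_k = -9/2, 39/4, -135/16, 983/32, -22515/256, 618229/2560, -6878207/10240, 810807791/430080, -12225088737/2293760, 1877501350429/123863040, …
ICs: h(0) = -9/2, h′(0) = 39/4.

f: a_k = 1, 3/2, -9/8, 27/16, -405/128, 1701/256, -15309/1024, 72171/2048, -2814669/32768, 14073345/65536, …
g: a_k = -3, 0, 3/2, 0, -1/8, 0, 1/240, 0, -1/13440, 0, …
Product ⇒ symmetric product L₀, ord ≤ 2.
h=h₀': d/dx-closure on L₀ ⇒ L.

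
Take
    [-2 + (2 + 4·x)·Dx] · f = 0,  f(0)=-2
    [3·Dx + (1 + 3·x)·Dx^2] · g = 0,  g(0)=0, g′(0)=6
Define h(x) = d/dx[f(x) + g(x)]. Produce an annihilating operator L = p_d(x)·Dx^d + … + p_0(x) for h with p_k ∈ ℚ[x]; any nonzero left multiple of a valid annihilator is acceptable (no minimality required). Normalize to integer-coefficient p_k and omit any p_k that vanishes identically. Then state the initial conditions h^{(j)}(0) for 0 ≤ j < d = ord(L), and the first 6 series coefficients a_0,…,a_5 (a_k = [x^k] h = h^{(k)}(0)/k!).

L = (9 + 9·x) + (15 + 54·x + 45·x^2)·Dx + (2 + 13·x + 27·x^2 + 18·x^3)·Dx^2  (order 2).
h: a_k = 4, -16, 51, -157, 1909/4, -5769/4, …
ICs: h(0) = 4, h′(0) = -16.

f: a_k = -2, -2, 1, -1, 5/4, -7/4, …
g: a_k = 0, 6, -9, 18, -81/2, 486/5, …
L₀ := lclm(L_f,L_g); ord L₀ ≤ 1+2.
h=h₀': d/dx-closure on L₀ ⇒ L.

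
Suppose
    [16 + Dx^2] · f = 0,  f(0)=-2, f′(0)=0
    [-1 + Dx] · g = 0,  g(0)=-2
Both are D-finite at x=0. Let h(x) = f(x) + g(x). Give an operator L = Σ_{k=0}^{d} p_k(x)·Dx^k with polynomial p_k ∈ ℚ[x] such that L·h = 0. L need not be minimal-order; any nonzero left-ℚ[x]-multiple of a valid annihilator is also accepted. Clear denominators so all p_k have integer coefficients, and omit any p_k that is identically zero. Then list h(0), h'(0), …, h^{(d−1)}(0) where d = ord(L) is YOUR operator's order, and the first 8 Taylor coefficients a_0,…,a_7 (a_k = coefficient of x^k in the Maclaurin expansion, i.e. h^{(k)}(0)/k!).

f: a_k = -2, 0, 16, 0, -64/3, 0, 512/45, 0, …
g: a_k = -2, -2, -1, -1/3, -1/12, -1/60, -1/360, -1/2520, …
L₀ := lclm(L_f,L_g); ord L₀ ≤ 2+1.
L = -16 + 16·Dx - Dx^2 + Dx^3  (order 3).
h: a_k = -4, -2, 15, -1/3, -257/12, -1/60, 91/8, -1/2520, …
ICs: h(0) = -4, h′(0) = -2, h′′(0) = 30.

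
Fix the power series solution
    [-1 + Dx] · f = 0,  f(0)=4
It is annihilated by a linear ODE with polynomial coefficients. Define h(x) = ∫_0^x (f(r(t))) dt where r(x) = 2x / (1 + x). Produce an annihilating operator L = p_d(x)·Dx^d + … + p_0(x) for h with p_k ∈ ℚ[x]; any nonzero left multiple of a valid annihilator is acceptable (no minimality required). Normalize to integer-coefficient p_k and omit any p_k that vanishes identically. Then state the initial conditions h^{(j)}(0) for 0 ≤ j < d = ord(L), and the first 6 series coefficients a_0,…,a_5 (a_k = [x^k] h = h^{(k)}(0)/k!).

L = -2·Dx + (1 + 2·x + x^2)·Dx^2  (order 2).
h: a_k = 0, 4, 4, 0, -2/3, 8/15, …
ICs: h(0) = 0, h′(0) = 4.

f: a_k = 4, 4, 2, 2/3, 1/6, 1/30, …
Change of var in L_f (x↦r) gives L₀.
∫: right-multiply L₀ by Dx.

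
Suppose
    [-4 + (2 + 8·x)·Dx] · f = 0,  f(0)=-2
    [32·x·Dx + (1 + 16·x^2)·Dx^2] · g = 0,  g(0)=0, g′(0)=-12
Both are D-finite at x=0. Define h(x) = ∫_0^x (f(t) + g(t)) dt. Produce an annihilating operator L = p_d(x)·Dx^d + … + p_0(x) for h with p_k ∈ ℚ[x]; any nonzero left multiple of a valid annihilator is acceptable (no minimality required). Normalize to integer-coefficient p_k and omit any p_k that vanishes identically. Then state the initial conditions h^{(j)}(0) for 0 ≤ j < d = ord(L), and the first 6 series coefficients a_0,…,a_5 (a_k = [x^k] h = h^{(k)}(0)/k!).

L = (-32 - 320·x + 1536·x^2 + 3072·x^3)·Dx^2 + (-22 - 128·x + 320·x^2 + 6144·x^3 + 10752·x^4)·Dx^3 + (-1 + 12·x + 96·x^2 + 384·x^3 + 1792·x^4 + 3072·x^5)·Dx^4  (order 4).
h: a_k = 0, -2, -8, 4/3, 14, 4, …
ICs: h(0) = 0, h′(0) = -2, h′′(0) = -16, h′′′(0) = 8.

f: a_k = -2, -4, 4, -8, 20, -56, …
g: a_k = 0, -12, 0, 64, 0, -3072/5, …
Weyl lclm of L_f,L_g ⇒ L₀ (ord ≤ 3).
∫: right-multiply L₀ by Dx.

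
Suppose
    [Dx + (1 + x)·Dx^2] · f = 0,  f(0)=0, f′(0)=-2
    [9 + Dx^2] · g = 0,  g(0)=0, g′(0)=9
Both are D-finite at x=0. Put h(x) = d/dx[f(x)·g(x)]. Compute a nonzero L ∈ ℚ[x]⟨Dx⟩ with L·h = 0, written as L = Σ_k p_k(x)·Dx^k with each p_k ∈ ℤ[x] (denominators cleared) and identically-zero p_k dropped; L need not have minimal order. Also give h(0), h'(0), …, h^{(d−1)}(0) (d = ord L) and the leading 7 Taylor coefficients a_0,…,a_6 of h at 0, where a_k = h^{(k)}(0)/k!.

f: a_k = 0, -2, 1, -2/3, 1/2, -2/5, 1/3, …
g: a_k = 0, 9, 0, -27/2, 0, 243/40, 0, …
h₀=f·g: eliminate ⇒ L₀, order ≤ 2·2.
h=h₀': d/dx-closure on L₀ ⇒ L.
L = (13743 + 107892·x + 319302·x^2 + 475308·x^3 + 381267·x^4 + 157464·x^5 + 26244·x^6) + (4104 + 24192·x + 53460·x^2 + 56700·x^3 + 29160·x^4 + 5832·x^5)·Dx + (4020 + 27828·x + 76770·x^2 + 109512·x^3 + 85698·x^4 + 34992·x^5 + 5832·x^6)·Dx^2 + (456 + 2688·x + 5940·x^2 + 6300·x^3 + 3240·x^4 + 648·x^5)·Dx^3 + (277 + 1760·x + 4588·x^2 + 6300·x^3 + 4815·x^4 + 1944·x^5 + 324·x^6)·Dx^4  (order 4).
h: a_k = 0, -36, 27, 84, -45, -81/2, 651/40, …
ICs: h(0) = 0, h′(0) = -36, h′′(0) = 54, h′′′(0) = 504.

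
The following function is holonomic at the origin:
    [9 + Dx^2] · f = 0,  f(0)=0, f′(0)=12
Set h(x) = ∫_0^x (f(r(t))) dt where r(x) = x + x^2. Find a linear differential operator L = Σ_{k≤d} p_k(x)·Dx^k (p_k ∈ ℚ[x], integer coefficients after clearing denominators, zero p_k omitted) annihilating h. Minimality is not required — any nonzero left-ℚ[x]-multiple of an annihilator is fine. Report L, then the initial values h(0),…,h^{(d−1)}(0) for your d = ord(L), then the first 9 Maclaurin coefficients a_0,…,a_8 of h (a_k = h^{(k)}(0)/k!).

L = (9 + 54·x + 108·x^2 + 72·x^3)·Dx - 2·Dx^2 + (1 + 2·x)·Dx^3  (order 3).
h: a_k = 0, 0, 6, 4, -9/2, -54/5, -153/20, 45/14, 11097/1120, …
ICs: h(0) = 0, h′(0) = 0, h′′(0) = 12.

f: a_k = 0, 12, 0, -18, 0, 81/10, 0, -243/140, 0, …
L₀ from L_f via x↦r, Dx↦r'^{-1}Dx.
h=∫₀ˣh₀: take L = L₀·Dx.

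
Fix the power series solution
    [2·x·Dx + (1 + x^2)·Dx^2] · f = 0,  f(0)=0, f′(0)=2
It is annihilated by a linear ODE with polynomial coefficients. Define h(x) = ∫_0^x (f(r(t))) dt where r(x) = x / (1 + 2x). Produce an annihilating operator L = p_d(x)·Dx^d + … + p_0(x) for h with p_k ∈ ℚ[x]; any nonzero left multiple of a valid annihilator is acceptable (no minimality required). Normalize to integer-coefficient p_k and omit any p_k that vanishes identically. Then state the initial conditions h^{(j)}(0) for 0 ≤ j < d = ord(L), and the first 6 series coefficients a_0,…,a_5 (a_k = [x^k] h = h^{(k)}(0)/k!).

f: a_k = 0, 2, 0, -2/3, 0, 2/5, …
Substitute x→r, Dx→(1/r')Dx; clear ⇒ L₀.
∫: right-multiply L₀ by Dx.
L = (4 + 10·x)·Dx^2 + (1 + 4·x + 5·x^2)·Dx^3  (order 3).
h: a_k = 0, 0, 1, -4/3, 11/6, -12/5, …
ICs: h(0) = 0, h′(0) = 0, h′′(0) = 2.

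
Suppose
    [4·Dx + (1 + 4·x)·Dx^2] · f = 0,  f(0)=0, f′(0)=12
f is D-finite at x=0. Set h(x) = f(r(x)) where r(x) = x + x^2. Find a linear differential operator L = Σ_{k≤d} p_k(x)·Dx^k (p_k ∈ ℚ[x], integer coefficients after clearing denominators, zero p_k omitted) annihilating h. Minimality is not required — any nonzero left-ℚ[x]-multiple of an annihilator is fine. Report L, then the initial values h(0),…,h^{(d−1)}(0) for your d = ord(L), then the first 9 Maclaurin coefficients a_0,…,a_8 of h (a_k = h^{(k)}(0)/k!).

L = 2·Dx + (1 + 2·x)·Dx^2  (order 2).
h: a_k = 0, 12, -12, 16, -24, 192/5, -64, 768/7, -192, …
ICs: h(0) = 0, h′(0) = 12.

f: a_k = 0, 12, -24, 64, -192, 3072/5, -2048, 49152/7, -24576, …
h₀=f(r): pull back L_f along r ⇒ L₀.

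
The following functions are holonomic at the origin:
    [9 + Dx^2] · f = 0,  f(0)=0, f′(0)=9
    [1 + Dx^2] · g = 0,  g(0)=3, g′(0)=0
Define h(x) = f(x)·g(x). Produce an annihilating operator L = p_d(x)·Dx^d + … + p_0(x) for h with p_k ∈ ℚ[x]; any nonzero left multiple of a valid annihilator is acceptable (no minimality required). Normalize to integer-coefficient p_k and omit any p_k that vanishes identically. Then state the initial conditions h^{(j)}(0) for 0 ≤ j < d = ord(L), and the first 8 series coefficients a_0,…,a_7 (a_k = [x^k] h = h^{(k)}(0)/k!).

L = 64 + 20·Dx^2 + Dx^4  (order 4).
h: a_k = 0, 27, 0, -54, 0, 198/5, 0, -516/35, …
ICs: h(0) = 0, h′(0) = 27, h′′(0) = 0, h′′′(0) = -324.

f: a_k = 0, 9, 0, -27/2, 0, 243/40, 0, -729/560, …
g: a_k = 3, 0, -3/2, 0, 1/8, 0, -1/240, 0, …
h₀=f·g: eliminate ⇒ L₀, order ≤ 2·2.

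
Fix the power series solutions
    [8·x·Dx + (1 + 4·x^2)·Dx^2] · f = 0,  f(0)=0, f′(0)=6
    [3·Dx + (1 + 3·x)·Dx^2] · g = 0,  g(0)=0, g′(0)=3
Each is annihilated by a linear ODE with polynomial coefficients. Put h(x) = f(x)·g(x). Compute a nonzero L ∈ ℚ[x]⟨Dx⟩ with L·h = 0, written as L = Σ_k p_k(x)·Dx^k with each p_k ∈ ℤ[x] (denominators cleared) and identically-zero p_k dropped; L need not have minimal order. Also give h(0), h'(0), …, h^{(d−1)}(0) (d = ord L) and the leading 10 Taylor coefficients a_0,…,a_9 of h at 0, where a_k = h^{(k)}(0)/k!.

f: a_k = 0, 6, 0, -8, 0, 96/5, 0, -384/7, 0, 512/3, …
g: a_k = 0, 3, -9/2, 9, -81/4, 243/5, -243/2, 2187/7, -6561/8, 2187, …
h₀=f·g: eliminate ⇒ L₀, order ≤ 2·2.
L = (1632 + 8496·x + 23040·x^2 + 110016·x^3 + 207360·x^4 + 269568·x^5 + 82944·x^7)·Dx + (418 + 6672·x + 44112·x^2 + 151488·x^3 + 393984·x^4 + 642816·x^5 + 725760·x^6 + 82944·x^7 + 290304·x^8)·Dx^2 + (204 + 1844·x + 12096·x^2 + 47408·x^3 + 122880·x^4 + 240192·x^5 + 331776·x^6 + 361728·x^7 + 82944·x^8 + 165888·x^9)·Dx^3 + (25 + 246·x + 1217·x^2 + 4128·x^3 + 10624·x^4 + 22080·x^5 + 34272·x^6 + 41472·x^7 + 43776·x^8 + 13824·x^9 + 20736·x^10)·Dx^4  (order 4).
h: a_k = 0, 0, 18, -27, 30, -171/2, 1386/5, -3267/5, 1494, -572697/140, …
ICs: h(0) = 0, h′(0) = 0, h′′(0) = 36, h′′′(0) = -162.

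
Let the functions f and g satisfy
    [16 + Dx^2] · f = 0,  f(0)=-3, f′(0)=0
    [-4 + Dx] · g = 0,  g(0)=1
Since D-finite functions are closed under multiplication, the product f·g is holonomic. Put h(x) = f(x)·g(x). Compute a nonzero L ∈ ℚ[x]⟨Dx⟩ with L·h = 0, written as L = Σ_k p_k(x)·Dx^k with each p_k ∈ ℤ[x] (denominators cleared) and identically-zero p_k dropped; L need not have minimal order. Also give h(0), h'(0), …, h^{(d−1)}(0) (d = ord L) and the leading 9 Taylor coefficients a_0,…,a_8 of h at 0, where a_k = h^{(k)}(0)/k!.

L = 32 - 8·Dx + Dx^2  (order 2).
h: a_k = -3, -12, 0, 64, 128, 512/5, 0, -8192/105, -8192/105, …
ICs: h(0) = -3, h′(0) = -12.

f: a_k = -3, 0, 24, 0, -32, 0, 256/15, 0, -512/105, …
g: a_k = 1, 4, 8, 32/3, 32/3, 128/15, 256/45, 1024/315, 512/315, …
Sym-product of L_f,L_g gives L₀ (≤ ord 2).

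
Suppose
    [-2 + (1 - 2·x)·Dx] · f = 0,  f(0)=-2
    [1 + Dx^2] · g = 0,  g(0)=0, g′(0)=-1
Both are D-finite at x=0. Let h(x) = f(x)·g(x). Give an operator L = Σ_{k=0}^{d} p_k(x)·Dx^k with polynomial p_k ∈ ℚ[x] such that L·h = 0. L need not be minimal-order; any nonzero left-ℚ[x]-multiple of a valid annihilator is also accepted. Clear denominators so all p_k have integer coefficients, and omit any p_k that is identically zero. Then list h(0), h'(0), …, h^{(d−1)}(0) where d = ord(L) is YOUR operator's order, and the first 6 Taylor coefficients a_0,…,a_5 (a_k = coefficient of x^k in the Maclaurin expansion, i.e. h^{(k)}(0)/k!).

L = (-1 + 2·x) + 4·Dx + (-1 + 2·x)·Dx^2  (order 2).
h: a_k = 0, 2, 4, 23/3, 46/3, 1841/60, …
ICs: h(0) = 0, h′(0) = 2.

f: a_k = -2, -4, -8, -16, -32, -64, …
g: a_k = 0, -1, 0, 1/6, 0, -1/120, …
L₀ := L_f ⊗_s L_g (sym. prod.), ord ≤ 2.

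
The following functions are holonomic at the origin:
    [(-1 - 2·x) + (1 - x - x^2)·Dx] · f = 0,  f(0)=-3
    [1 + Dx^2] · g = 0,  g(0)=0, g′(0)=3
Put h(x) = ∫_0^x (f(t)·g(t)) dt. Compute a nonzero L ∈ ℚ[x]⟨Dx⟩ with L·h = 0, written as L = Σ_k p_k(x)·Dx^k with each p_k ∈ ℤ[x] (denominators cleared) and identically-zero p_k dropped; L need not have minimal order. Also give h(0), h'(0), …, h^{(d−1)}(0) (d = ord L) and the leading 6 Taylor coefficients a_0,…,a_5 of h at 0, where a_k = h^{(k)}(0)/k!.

f: a_k = -3, -3, -6, -9, -15, -24, …
g: a_k = 0, 3, 0, -1/2, 0, 1/40, …
Sym-product of L_f,L_g gives L₀ (≤ ord 2).
∫: right-multiply L₀ by Dx.
L = (1 + x + x^2)·Dx + (2 + 4·x)·Dx^2 + (-1 + x + x^2)·Dx^3  (order 3).
h: a_k = 0, 0, -9/2, -3, -33/8, -51/10, …
ICs: h(0) = 0, h′(0) = 0, h′′(0) = -9.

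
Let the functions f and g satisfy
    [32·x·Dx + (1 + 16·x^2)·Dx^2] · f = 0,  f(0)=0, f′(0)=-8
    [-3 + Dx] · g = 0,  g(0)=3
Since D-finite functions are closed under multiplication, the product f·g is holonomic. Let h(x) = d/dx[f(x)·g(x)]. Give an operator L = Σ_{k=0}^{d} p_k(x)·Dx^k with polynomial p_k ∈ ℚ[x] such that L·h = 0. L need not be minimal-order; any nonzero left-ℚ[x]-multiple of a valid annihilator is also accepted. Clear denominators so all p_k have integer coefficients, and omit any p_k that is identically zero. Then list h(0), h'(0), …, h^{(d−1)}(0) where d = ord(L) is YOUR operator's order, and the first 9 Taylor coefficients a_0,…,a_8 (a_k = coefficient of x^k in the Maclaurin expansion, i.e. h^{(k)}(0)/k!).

L = (-69 - 576·x + 5472·x^2 - 9216·x^3 + 6912·x^4) + (14 + 288·x - 2112·x^2 + 4608·x^3 - 4608·x^4)·Dx + (3 - 32·x + 96·x^2 - 512·x^3 + 768·x^4)·Dx^2  (order 2).
h: a_k = -24, -144, 60, 1104, -3669, -18954, 624507/10, 10317852/35, -582567267/560, …
ICs: h(0) = -24, h′(0) = -144.

f: a_k = 0, -8, 0, 128/3, 0, -2048/5, 0, 32768/7, 0, …
g: a_k = 3, 9, 27/2, 27/2, 81/8, 243/40, 243/80, 729/560, 2187/4480, …
Sym-product of L_f,L_g gives L₀ (≤ ord 2).
h₀' ⇒ L via d/dx closure of L₀.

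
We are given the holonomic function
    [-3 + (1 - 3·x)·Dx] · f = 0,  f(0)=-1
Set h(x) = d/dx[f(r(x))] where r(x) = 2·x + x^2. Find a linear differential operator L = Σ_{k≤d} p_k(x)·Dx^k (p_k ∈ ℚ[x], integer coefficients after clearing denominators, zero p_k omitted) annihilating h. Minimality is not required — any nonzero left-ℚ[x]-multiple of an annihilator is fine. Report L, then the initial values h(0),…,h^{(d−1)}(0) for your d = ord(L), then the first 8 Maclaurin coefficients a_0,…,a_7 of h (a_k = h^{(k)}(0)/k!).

f: a_k = -1, -3, -9, -27, -81, -243, -729, -2187, …
Substitute x→r, Dx→(1/r')Dx; clear ⇒ L₀.
Differentiate: ansatz ord ≤ ord L₀ ⇒ L.
L = (13 + 18·x + 9·x^2) + (-1 + 5·x + 9·x^2 + 3·x^3)·Dx  (order 1).
h: a_k = -6, -78, -756, -6516, -52650, -408402, -3079944, -22753224, …
ICs: h(0) = -6.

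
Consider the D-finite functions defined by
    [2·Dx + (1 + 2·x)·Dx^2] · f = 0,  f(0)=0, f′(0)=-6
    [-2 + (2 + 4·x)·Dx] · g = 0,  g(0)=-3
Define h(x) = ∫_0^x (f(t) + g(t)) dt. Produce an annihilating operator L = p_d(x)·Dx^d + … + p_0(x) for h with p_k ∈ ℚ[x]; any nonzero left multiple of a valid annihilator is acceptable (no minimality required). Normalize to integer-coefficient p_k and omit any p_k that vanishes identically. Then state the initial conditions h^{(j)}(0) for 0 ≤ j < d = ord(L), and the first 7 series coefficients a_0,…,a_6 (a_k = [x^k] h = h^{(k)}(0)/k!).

L = 2·Dx^2 + (5 + 10·x)·Dx^3 + (1 + 4·x + 4·x^2)·Dx^4  (order 4).
h: a_k = 0, -3, -9/2, 5/2, -19/8, 111/40, -291/80, …
ICs: h(0) = 0, h′(0) = -3, h′′(0) = -9, h′′′(0) = 15.

f: a_k = 0, -6, 6, -8, 12, -96/5, 32, …
g: a_k = -3, -3, 3/2, -3/2, 15/8, -21/8, 63/16, …
L₀ := lclm(L_f,L_g); ord L₀ ≤ 2+1.
h=∫₀ˣh₀: take L = L₀·Dx.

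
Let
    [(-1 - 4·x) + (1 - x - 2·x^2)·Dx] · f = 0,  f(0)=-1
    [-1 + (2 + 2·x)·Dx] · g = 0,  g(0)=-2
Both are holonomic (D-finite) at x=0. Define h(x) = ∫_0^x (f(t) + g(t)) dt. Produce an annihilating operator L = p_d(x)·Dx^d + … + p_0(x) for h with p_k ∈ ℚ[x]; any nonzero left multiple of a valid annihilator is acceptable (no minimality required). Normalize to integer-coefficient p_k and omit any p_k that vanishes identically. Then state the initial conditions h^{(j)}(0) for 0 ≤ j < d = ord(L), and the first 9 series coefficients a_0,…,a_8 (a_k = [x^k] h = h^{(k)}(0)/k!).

L = (-13 - 26·x - 40·x^2)·Dx + (25 + 69·x + 144·x^2 + 100·x^3)·Dx^2 + (-2 - 20·x + 6·x^2 + 64·x^3 + 40·x^4)·Dx^3  (order 3).
h: a_k = 0, -3, -1, -11/12, -41/32, -699/320, -2695/768, -21995/3584, -87073/8192, …
ICs: h(0) = 0, h′(0) = -3, h′′(0) = -2.

f: a_k = -1, -1, -3, -5, -11, -21, -43, -85, -171, …
g: a_k = -2, -1, 1/4, -1/8, 5/64, -7/128, 21/512, -33/1024, 429/16384, …
L₀ := lclm(L_f,L_g); ord L₀ ≤ 1+1.
h=∫₀ˣh₀: take L = L₀·Dx.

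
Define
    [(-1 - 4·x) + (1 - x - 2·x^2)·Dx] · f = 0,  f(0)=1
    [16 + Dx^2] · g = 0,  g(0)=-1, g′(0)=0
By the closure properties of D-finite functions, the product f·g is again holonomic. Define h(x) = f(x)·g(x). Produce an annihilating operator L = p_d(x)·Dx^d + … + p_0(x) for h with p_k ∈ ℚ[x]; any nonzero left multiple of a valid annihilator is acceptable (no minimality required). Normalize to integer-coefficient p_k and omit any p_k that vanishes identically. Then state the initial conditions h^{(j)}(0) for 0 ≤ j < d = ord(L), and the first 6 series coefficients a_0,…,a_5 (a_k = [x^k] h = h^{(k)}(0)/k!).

f: a_k = 1, 1, 3, 5, 11, 21, …
g: a_k = -1, 0, 8, 0, -32/3, 0, …
L₀ := L_f ⊗_s L_g (sym. prod.), ord ≤ 2.
L = (-12 + 16·x + 32·x^2) + (2 + 8·x)·Dx + (-1 + x + 2·x^2)·Dx^2  (order 2).
h: a_k = -1, -1, 5, 3, 7/3, 25/3, …
ICs: h(0) = -1, h′(0) = -1.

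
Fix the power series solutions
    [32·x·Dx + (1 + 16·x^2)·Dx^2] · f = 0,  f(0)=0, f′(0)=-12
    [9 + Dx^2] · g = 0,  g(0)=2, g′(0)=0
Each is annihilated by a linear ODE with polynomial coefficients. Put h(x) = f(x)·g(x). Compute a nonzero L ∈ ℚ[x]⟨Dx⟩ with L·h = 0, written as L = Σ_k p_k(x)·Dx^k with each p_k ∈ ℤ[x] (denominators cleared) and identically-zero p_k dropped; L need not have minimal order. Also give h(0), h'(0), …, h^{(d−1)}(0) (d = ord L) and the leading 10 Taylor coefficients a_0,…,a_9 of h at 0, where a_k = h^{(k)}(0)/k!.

f: a_k = 0, -12, 0, 64, 0, -3072/5, 0, 49152/7, 0, -262144/3, …
g: a_k = 2, 0, -9, 0, 27/4, 0, -81/40, 0, 729/2240, 0, …
Product ⇒ symmetric product L₀, ord ≤ 4.
L = (16425 + 696384·x^2 + 2778624·x^4 + 11943936·x^6 + 47775744·x^8) + (23616·x + 543744·x^3 + 3981312·x^5 + 21233664·x^7)·Dx + (2050 + 87168·x^2 + 470016·x^4 + 2654208·x^6 + 10616832·x^8)·Dx^2 + (2624·x + 60416·x^3 + 442368·x^5 + 2359296·x^7)·Dx^3 + (25 + 1088·x^2 + 17920·x^4 + 147456·x^6 + 589824·x^8)·Dx^4  (order 4).
h: a_k = 0, -24, 0, 236, 0, -9429/5, 0, 1402053/70, 0, -81392237/336, …
ICs: h(0) = 0, h′(0) = -24, h′′(0) = 0, h′′′(0) = 1416.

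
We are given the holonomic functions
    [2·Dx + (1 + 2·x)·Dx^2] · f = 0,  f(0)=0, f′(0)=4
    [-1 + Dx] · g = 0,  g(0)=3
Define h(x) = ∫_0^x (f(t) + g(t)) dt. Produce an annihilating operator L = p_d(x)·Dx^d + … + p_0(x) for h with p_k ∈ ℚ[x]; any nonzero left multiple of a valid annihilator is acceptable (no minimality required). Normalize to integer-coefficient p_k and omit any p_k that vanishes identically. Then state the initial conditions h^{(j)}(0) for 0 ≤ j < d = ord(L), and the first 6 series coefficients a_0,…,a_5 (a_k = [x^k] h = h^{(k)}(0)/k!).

f: a_k = 0, 4, -4, 16/3, -8, 64/5, …
g: a_k = 3, 3, 3/2, 1/2, 1/8, 1/40, …
Weyl lclm of L_f,L_g ⇒ L₀ (ord ≤ 3).
Integrate: L := L₀·Dx.
L = (-10 - 4·x)·Dx^2 + (7 - 4·x - 4·x^2)·Dx^3 + (3 + 8·x + 4·x^2)·Dx^4  (order 4).
h: a_k = 0, 3, 7/2, -5/6, 35/24, -63/40, …
ICs: h(0) = 0, h′(0) = 3, h′′(0) = 7, h′′′(0) = -5.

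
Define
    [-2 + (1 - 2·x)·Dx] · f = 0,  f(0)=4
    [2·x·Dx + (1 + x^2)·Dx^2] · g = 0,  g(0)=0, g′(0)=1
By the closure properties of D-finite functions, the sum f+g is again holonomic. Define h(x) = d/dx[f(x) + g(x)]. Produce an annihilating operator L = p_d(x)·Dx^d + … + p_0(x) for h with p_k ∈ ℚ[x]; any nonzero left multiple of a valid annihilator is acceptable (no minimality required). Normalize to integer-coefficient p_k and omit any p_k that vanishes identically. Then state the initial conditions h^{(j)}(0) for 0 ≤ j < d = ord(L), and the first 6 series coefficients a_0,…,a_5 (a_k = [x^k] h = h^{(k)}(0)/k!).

f: a_k = 4, 8, 16, 32, 64, 128, …
g: a_k = 0, 1, 0, -1/3, 0, 1/5, …
L₀ := lclm(L_f,L_g); ord L₀ ≤ 1+2.
Differentiate: ansatz ord ≤ ord L₀ ⇒ L.
L = (-4 + 32·x + 12·x^2) + (13 - 4·x + 25·x^2 + 12·x^3)·Dx + (-2 + 3·x + 3·x^3 + 2·x^4)·Dx^2  (order 2).
h: a_k = 9, 32, 95, 256, 641, 1536, …
ICs: h(0) = 9, h′(0) = 32.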